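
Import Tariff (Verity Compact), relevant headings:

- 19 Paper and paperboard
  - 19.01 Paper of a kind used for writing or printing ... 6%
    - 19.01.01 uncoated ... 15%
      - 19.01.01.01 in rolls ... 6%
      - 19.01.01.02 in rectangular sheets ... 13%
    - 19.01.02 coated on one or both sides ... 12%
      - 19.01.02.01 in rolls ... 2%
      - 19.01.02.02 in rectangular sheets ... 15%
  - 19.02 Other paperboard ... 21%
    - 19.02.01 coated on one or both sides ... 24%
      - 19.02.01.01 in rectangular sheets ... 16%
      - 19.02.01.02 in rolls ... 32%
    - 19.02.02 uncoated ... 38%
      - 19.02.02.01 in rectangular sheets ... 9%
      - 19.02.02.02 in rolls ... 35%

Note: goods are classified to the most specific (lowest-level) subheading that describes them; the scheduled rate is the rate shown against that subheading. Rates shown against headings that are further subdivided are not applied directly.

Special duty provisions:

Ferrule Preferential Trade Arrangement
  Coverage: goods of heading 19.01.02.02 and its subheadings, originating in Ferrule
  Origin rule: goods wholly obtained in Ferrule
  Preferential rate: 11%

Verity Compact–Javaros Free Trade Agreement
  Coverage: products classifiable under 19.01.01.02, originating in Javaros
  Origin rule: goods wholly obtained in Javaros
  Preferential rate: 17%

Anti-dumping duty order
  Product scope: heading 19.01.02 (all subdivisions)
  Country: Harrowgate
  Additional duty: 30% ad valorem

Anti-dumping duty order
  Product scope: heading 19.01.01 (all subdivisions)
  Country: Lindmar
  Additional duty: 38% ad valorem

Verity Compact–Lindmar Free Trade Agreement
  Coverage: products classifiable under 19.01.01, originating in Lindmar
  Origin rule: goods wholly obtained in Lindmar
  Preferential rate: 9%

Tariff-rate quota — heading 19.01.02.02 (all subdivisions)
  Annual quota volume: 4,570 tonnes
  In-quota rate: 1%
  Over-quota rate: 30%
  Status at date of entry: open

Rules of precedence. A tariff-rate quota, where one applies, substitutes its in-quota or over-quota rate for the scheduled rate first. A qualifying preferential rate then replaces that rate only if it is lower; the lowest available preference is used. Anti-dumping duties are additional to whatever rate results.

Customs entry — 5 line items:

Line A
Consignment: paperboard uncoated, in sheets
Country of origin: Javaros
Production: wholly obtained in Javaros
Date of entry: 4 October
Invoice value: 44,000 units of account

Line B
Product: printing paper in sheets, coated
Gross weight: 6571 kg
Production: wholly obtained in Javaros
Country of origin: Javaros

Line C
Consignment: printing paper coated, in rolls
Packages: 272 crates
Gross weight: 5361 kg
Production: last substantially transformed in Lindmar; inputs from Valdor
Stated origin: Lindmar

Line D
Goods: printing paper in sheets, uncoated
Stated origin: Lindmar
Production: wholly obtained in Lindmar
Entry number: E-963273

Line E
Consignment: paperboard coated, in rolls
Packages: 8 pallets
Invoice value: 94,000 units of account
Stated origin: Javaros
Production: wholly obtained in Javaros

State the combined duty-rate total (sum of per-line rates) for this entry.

91%

Line A: paperboard → 19.02; uncoated → 19.02.02; in sheets → 19.02.02.01. Scheduled 9%. Javaros agreement on 19.01.01.02: 19.02.02.01 not covered. → 9%.
Line B: printing paper → 19.01; coated → 19.01.02; in sheets → 19.01.02.02. Scheduled 15%. quota on 19.01.02.02 open → in-quota 1%; Javaros agreement on 19.01.01.02: 19.01.02.02 not covered. → 1%.
Line C: printing paper → 19.01; coated → 19.01.02; in rolls → 19.01.02.01. Scheduled 2%. Lindmar agreement on 19.01.01: 19.01.02.01 not covered. → 2%.
Line D: printing paper → 19.01; uncoated → 19.01.01; in sheets → 19.01.01.02. Scheduled 13%. Lindmar agreement on 19.01.01: wholly obtained → 9% available; preferential 9%; anti-dumping (Lindmar, 19.01.01): +38%; total 9% + 38% = 47%. → 47%.
Line E: paperboard → 19.02; coated → 19.02.01; in rolls → 19.02.01.02. Scheduled 32%. Javaros agreement on 19.01.01.02: 19.02.01.02 not covered. → 32%.
Sum: 9% + 1% + 2% + 47% + 32% = 91%.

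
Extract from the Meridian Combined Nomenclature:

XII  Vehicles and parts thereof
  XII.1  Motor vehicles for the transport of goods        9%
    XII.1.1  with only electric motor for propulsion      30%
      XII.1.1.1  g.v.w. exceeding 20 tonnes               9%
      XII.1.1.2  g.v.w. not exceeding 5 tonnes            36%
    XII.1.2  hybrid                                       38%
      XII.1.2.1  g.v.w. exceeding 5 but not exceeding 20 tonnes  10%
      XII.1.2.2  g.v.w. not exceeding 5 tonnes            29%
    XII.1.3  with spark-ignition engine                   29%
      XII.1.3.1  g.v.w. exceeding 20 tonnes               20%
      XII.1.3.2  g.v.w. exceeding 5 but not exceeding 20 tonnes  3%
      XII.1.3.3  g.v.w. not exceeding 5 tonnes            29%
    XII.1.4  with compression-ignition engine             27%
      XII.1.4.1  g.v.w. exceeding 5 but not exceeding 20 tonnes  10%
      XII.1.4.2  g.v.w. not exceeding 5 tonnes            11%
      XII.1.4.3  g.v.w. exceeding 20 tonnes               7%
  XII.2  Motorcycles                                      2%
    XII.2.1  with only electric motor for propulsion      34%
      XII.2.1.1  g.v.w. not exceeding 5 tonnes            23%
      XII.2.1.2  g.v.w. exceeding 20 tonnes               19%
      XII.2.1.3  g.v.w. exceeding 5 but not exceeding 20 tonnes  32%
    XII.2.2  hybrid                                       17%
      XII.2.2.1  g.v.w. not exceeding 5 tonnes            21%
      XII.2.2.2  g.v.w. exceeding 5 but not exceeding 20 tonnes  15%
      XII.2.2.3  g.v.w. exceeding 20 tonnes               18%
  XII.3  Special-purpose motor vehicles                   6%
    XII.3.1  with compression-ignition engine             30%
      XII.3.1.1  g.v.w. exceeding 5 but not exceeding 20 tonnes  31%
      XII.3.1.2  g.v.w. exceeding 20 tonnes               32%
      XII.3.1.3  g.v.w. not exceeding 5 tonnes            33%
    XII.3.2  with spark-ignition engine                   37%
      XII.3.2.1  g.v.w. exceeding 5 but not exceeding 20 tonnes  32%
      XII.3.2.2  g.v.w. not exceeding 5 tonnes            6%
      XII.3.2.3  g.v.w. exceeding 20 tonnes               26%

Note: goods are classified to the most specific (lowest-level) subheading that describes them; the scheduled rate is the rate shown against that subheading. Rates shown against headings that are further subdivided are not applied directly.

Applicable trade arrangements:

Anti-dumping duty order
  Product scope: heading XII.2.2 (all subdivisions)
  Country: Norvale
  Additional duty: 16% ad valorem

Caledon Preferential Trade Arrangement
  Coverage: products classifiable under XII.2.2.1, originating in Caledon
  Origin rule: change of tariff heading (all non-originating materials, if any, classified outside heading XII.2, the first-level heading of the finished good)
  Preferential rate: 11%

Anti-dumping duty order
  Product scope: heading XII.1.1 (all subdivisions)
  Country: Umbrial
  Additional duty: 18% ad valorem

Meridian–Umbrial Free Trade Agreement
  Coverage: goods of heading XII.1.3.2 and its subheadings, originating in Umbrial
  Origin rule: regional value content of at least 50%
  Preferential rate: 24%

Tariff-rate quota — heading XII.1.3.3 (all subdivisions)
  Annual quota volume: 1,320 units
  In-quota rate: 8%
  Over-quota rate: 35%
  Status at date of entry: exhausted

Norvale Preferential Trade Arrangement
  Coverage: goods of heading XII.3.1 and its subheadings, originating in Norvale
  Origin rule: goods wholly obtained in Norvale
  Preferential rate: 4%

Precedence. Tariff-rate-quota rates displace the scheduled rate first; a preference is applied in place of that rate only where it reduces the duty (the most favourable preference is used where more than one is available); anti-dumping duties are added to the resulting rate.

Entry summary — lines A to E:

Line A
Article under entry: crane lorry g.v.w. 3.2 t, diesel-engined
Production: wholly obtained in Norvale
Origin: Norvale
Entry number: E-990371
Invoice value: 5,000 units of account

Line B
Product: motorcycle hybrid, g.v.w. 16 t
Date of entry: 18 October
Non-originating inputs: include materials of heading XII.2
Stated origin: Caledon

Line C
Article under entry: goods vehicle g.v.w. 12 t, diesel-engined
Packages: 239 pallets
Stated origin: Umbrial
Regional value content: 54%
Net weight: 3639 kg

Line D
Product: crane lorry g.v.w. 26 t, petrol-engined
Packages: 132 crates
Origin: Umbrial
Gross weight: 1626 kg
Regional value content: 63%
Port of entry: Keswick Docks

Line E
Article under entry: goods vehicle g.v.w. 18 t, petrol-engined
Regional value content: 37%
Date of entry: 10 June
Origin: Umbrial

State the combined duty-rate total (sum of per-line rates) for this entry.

58%

Line A: crane lorry → XII.3; diesel-engined → XII.3.1; g.v.w. 3.2 t → XII.3.1.3. Scheduled 33%. Norvale agreement on XII.3.1: wholly obtained → 4% available; preferential 4%. → 4%.
Line B: motorcycle → XII.2; hybrid → XII.2.2; g.v.w. 16 t → XII.2.2.2. Scheduled 15%. Caledon agreement on XII.2.2.1: XII.2.2.2 not covered. → 15%.
Line C: goods vehicle → XII.1; diesel-engined → XII.1.4; g.v.w. 12 t → XII.1.4.1. Scheduled 10%. Umbrial agreement on XII.1.3.2: XII.1.4.1 not covered. → 10%.
Line D: crane lorry → XII.3; petrol-engined → XII.3.2; g.v.w. 26 t → XII.3.2.3. Scheduled 26%. Umbrial agreement on XII.1.3.2: XII.3.2.3 not covered. → 26%.
Line E: goods vehicle → XII.1; petrol-engined → XII.1.3; g.v.w. 18 t → XII.1.3.2. Scheduled 3%. Umbrial agreement on XII.1.3.2: RVC < 50%. → 3%.
Sum: 4% + 15% + 10% + 26% + 3% = 58%.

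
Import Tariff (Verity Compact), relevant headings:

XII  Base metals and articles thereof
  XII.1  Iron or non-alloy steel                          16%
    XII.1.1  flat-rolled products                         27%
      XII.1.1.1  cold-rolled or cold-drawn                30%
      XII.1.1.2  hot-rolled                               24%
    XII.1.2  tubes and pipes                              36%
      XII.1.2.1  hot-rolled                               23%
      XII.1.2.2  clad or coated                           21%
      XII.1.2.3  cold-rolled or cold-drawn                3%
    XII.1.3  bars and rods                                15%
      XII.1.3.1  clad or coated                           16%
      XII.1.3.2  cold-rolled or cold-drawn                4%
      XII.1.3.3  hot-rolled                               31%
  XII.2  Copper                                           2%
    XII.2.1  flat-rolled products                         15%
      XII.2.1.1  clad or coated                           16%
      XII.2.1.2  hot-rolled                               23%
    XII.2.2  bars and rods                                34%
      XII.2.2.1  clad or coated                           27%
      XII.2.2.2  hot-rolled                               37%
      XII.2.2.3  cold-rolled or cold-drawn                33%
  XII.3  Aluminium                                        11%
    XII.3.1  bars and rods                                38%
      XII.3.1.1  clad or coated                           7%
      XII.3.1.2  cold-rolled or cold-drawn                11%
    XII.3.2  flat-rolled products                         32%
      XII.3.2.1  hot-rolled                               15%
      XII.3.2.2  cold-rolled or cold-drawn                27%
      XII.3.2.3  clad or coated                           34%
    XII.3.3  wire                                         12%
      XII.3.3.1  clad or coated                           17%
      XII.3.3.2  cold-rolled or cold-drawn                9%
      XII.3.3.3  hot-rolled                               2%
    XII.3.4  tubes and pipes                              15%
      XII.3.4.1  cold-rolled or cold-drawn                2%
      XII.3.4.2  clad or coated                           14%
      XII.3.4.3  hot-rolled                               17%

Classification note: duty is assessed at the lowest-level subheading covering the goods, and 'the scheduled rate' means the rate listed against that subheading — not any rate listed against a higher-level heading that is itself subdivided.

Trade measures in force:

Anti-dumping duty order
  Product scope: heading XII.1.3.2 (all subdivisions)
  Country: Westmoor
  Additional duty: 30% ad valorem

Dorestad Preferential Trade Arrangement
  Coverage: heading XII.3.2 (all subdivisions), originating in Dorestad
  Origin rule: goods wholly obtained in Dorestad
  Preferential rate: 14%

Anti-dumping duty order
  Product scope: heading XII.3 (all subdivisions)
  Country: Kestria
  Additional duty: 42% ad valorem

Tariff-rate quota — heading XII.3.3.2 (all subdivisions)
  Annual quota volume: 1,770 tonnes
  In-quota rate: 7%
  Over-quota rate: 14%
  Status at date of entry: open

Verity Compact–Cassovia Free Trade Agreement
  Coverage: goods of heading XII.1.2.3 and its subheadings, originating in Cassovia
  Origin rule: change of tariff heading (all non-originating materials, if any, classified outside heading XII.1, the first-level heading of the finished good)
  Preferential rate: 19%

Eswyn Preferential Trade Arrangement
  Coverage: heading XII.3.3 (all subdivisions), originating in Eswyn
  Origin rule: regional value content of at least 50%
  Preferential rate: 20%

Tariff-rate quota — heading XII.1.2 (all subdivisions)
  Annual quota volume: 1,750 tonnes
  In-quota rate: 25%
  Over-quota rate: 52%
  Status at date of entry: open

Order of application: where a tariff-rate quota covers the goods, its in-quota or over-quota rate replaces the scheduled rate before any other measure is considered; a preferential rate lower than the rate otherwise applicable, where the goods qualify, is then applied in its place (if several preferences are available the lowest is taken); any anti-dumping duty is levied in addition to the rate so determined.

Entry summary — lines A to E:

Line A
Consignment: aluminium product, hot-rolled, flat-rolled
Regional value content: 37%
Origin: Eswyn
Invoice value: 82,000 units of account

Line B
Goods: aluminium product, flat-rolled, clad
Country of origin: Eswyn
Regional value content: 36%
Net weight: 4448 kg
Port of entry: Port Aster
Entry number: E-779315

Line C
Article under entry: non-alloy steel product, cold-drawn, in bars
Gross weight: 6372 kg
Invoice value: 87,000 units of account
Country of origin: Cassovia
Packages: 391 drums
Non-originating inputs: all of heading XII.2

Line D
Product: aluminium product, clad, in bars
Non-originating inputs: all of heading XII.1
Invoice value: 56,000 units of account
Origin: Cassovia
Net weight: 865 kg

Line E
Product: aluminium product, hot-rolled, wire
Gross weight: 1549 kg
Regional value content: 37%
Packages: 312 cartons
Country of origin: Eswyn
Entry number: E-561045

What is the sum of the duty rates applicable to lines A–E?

62%

Line A: aluminium → XII.3; flat-rolled → XII.3.2; hot-rolled → XII.3.2.1. Scheduled 15%. Eswyn agreement on XII.3.3: XII.3.2.1 not covered. → 15%.
Line B: aluminium → XII.3; flat-rolled → XII.3.2; clad → XII.3.2.3. Scheduled 34%. Eswyn agreement on XII.3.3: XII.3.2.3 not covered. → 34%.
Line C: non-alloy steel → XII.1; in bars → XII.1.3; cold-drawn → XII.1.3.2. Scheduled 4%. Cassovia agreement on XII.1.2.3: XII.1.3.2 not covered. → 4%.
Line D: aluminium → XII.3; in bars → XII.3.1; clad → XII.3.1.1. Scheduled 7%. Cassovia agreement on XII.1.2.3: XII.3.1.1 not covered. → 7%.
Line E: aluminium → XII.3; wire → XII.3.3; hot-rolled → XII.3.3.3. Scheduled 2%. Eswyn agreement on XII.3.3: RVC < 50%. → 2%.
Sum: 15% + 34% + 4% + 7% + 2% = 62%.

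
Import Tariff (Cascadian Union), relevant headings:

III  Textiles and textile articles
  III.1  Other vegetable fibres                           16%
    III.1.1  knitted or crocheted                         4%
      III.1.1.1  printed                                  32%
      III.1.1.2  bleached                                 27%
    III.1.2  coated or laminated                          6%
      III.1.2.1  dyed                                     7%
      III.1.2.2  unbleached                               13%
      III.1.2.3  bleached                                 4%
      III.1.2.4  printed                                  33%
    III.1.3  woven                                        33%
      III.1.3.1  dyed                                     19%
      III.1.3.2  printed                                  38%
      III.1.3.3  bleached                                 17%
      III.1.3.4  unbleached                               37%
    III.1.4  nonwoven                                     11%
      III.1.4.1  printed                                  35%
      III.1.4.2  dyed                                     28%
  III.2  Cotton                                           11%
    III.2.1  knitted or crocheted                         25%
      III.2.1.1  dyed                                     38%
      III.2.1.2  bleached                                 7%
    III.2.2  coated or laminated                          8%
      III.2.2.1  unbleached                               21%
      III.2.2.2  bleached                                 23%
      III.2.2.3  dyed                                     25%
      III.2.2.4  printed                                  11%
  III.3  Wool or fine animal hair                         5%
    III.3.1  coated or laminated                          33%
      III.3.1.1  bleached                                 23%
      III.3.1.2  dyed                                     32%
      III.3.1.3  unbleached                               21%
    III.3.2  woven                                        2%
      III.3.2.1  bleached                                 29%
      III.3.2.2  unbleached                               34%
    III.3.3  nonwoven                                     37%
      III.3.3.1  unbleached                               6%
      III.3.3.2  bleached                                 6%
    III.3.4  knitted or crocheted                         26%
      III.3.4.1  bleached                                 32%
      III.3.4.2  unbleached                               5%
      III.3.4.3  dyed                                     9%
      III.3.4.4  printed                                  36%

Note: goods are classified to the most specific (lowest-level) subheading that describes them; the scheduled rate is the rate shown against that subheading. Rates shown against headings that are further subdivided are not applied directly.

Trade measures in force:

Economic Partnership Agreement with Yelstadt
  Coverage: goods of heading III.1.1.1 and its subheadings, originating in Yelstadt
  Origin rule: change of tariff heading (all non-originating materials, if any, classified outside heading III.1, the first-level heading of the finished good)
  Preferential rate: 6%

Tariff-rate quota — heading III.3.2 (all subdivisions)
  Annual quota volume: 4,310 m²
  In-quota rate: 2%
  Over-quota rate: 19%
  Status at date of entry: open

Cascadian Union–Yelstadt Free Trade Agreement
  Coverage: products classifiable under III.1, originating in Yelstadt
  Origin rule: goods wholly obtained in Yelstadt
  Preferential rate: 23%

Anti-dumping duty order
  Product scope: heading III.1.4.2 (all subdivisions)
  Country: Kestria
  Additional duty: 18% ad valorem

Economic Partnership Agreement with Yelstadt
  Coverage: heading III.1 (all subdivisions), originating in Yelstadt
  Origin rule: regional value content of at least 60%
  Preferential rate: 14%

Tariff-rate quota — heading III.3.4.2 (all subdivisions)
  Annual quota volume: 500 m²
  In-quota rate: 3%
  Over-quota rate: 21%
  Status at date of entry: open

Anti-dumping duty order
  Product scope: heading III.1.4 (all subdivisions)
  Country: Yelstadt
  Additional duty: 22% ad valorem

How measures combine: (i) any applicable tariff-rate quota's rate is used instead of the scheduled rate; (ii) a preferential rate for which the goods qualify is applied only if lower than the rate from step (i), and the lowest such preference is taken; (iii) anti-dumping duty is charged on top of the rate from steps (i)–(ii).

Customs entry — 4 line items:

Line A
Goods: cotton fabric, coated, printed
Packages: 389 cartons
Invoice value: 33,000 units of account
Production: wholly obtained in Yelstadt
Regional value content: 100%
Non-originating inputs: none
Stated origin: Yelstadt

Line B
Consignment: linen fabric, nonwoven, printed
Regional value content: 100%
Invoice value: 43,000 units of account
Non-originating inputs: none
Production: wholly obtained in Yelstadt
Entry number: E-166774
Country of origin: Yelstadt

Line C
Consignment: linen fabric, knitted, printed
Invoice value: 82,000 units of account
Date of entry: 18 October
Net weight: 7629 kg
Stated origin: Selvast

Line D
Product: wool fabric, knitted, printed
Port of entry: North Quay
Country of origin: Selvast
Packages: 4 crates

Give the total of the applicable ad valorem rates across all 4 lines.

Line A: cotton → III.2; coated → III.2.2; printed → III.2.2.4. Scheduled 11%. Yelstadt agreement on III.1.1.1: III.2.2.4 not covered; Yelstadt agreement on III.1: III.2.2.4 not covered; Yelstadt agreement on III.1: III.2.2.4 not covered. → 11%.
Line B: linen → III.1; nonwoven → III.1.4; printed → III.1.4.1. Scheduled 35%. Yelstadt agreement on III.1.1.1: III.1.4.1 not covered; Yelstadt agreement on III.1: wholly obtained → 23% available; Yelstadt agreement on III.1: RVC ≥ 60% → 14% available; preferential 14%; anti-dumping (Yelstadt, III.1.4): +22%; total 14% + 22% = 36%. → 36%.
Line C: linen → III.1; knitted → III.1.1; printed → III.1.1.1. Scheduled 32%. No special measure applies. → 32%.
Line D: wool → III.3; knitted → III.3.4; printed → III.3.4.4. Scheduled 36%. No special measure applies. → 36%.
Sum: 11% + 36% + 32% + 36% = 115%.

115%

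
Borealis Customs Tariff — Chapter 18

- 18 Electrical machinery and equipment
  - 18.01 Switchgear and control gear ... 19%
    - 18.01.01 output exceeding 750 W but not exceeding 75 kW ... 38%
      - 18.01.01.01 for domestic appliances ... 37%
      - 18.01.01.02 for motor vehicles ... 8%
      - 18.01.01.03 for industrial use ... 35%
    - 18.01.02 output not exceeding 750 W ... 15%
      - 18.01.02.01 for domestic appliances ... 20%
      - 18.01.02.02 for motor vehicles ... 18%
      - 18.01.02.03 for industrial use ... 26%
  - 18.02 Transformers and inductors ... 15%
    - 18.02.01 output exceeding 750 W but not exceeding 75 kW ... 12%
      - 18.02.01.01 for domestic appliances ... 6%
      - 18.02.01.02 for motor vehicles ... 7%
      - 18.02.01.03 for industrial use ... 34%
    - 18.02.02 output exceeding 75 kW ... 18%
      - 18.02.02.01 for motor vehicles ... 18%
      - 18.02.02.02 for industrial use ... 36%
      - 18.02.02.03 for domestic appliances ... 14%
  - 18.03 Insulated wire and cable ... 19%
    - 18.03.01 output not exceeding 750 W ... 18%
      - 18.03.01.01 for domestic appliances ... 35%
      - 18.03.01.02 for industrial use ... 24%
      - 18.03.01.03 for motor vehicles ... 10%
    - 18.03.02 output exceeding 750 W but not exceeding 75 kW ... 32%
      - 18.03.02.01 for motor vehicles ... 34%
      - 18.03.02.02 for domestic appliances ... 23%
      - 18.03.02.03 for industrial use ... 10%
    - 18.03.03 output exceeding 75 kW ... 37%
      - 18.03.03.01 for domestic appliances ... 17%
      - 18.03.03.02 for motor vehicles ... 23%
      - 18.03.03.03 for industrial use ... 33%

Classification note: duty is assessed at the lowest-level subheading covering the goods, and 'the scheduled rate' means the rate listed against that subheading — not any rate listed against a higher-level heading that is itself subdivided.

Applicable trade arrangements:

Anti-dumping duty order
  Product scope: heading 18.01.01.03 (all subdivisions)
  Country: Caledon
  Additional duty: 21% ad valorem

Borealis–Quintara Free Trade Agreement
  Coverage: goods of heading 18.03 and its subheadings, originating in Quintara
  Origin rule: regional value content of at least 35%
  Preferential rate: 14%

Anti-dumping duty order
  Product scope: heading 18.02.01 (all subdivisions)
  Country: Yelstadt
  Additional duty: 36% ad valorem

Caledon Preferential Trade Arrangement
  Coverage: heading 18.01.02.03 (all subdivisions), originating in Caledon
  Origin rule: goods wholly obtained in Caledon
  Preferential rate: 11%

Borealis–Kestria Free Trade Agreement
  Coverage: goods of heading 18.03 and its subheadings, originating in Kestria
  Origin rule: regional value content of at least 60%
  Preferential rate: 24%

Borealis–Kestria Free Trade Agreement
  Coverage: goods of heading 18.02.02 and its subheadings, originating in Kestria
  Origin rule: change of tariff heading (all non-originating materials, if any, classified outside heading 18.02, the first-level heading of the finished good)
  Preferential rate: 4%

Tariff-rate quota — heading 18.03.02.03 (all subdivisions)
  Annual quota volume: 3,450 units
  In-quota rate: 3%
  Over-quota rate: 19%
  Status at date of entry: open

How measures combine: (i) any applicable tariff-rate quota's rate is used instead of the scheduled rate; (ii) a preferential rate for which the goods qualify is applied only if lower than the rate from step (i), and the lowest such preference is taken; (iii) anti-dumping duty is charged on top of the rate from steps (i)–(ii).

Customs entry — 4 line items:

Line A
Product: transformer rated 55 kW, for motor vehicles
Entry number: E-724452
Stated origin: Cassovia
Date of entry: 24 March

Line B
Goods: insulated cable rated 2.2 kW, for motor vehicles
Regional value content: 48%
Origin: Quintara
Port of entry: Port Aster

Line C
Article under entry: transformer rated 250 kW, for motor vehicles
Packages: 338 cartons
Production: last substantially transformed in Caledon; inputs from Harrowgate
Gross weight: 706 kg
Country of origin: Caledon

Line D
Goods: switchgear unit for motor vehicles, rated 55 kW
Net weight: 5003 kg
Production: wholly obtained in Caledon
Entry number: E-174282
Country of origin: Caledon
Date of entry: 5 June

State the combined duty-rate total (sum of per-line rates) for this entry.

47%

Line A: transformer → 18.02; rated 55 kW → 18.02.01; for motor vehicles → 18.02.01.02. Scheduled 7%. No special measure applies. → 7%.
Line B: insulated cable → 18.03; rated 2.2 kW → 18.03.02; for motor vehicles → 18.03.02.01. Scheduled 34%. Quintara agreement on 18.03: RVC ≥ 35% → 14% available; preferential 14%. → 14%.
Line C: transformer → 18.02; rated 250 kW → 18.02.02; for motor vehicles → 18.02.02.01. Scheduled 18%. Caledon agreement on 18.01.02.03: 18.02.02.01 not covered. → 18%.
Line D: switchgear unit → 18.01; rated 55 kW → 18.01.01; for motor vehicles → 18.01.01.02. Scheduled 8%. Caledon agreement on 18.01.02.03: 18.01.01.02 not covered. → 8%.
Sum: 7% + 14% + 18% + 8% = 47%.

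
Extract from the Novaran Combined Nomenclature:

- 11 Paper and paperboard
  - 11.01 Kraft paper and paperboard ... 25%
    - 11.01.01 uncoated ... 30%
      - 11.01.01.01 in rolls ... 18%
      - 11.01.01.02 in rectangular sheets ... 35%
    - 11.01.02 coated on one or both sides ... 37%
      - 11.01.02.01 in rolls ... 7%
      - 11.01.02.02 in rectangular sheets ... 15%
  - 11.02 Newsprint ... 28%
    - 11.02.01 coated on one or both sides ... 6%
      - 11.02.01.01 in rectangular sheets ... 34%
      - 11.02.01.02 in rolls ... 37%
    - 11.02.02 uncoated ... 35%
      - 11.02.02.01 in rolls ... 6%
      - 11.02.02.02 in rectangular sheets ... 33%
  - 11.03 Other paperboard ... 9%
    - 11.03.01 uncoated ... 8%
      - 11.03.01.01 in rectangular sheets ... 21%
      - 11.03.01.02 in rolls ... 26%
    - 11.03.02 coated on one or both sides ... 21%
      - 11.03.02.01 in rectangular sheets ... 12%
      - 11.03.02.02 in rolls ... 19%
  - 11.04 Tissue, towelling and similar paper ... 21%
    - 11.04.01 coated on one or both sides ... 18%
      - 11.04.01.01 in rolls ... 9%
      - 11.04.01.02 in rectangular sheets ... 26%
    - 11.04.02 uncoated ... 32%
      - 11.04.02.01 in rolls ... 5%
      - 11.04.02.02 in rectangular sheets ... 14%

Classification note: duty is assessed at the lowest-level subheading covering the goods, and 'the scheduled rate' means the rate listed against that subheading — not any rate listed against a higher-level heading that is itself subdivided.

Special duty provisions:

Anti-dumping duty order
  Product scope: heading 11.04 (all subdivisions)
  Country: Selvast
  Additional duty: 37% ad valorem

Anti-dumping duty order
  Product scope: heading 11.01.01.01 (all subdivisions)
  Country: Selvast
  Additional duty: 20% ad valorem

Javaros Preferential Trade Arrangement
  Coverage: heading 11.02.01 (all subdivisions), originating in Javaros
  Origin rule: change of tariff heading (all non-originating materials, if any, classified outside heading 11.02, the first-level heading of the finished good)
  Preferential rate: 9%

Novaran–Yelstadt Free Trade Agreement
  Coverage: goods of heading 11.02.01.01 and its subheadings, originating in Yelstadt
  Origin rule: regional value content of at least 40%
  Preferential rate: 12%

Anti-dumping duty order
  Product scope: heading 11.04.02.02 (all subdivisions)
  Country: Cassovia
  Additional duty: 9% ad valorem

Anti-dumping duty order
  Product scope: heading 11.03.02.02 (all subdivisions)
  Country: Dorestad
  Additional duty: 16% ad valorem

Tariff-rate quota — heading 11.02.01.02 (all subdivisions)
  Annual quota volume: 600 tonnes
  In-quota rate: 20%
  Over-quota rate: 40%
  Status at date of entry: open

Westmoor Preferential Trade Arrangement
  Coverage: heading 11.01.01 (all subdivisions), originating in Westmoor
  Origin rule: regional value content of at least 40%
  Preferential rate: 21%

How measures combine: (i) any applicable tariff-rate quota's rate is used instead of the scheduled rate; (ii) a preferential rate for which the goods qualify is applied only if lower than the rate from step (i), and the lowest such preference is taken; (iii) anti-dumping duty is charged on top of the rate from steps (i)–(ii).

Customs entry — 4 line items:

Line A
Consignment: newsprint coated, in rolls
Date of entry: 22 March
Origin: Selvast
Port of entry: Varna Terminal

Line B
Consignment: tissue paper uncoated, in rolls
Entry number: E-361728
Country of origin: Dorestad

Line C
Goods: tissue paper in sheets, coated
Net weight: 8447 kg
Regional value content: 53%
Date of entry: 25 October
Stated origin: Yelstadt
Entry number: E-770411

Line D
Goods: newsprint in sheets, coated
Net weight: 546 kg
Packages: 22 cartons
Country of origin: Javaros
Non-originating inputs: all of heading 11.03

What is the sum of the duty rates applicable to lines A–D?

60%

Line A: newsprint → 11.02; coated → 11.02.01; in rolls → 11.02.01.02. Scheduled 37%. quota on 11.02.01.02 open → in-quota 20%. → 20%.
Line B: tissue paper → 11.04; uncoated → 11.04.02; in rolls → 11.04.02.01. Scheduled 5%. No special measure applies. → 5%.
Line C: tissue paper → 11.04; coated → 11.04.01; in sheets → 11.04.01.02. Scheduled 26%. Yelstadt agreement on 11.02.01.01: 11.04.01.02 not covered. → 26%.
Line D: newsprint → 11.02; coated → 11.02.01; in sheets → 11.02.01.01. Scheduled 34%. Javaros agreement on 11.02.01: CTH met → 9% available; preferential 9%. → 9%.
Sum: 20% + 5% + 26% + 9% = 60%.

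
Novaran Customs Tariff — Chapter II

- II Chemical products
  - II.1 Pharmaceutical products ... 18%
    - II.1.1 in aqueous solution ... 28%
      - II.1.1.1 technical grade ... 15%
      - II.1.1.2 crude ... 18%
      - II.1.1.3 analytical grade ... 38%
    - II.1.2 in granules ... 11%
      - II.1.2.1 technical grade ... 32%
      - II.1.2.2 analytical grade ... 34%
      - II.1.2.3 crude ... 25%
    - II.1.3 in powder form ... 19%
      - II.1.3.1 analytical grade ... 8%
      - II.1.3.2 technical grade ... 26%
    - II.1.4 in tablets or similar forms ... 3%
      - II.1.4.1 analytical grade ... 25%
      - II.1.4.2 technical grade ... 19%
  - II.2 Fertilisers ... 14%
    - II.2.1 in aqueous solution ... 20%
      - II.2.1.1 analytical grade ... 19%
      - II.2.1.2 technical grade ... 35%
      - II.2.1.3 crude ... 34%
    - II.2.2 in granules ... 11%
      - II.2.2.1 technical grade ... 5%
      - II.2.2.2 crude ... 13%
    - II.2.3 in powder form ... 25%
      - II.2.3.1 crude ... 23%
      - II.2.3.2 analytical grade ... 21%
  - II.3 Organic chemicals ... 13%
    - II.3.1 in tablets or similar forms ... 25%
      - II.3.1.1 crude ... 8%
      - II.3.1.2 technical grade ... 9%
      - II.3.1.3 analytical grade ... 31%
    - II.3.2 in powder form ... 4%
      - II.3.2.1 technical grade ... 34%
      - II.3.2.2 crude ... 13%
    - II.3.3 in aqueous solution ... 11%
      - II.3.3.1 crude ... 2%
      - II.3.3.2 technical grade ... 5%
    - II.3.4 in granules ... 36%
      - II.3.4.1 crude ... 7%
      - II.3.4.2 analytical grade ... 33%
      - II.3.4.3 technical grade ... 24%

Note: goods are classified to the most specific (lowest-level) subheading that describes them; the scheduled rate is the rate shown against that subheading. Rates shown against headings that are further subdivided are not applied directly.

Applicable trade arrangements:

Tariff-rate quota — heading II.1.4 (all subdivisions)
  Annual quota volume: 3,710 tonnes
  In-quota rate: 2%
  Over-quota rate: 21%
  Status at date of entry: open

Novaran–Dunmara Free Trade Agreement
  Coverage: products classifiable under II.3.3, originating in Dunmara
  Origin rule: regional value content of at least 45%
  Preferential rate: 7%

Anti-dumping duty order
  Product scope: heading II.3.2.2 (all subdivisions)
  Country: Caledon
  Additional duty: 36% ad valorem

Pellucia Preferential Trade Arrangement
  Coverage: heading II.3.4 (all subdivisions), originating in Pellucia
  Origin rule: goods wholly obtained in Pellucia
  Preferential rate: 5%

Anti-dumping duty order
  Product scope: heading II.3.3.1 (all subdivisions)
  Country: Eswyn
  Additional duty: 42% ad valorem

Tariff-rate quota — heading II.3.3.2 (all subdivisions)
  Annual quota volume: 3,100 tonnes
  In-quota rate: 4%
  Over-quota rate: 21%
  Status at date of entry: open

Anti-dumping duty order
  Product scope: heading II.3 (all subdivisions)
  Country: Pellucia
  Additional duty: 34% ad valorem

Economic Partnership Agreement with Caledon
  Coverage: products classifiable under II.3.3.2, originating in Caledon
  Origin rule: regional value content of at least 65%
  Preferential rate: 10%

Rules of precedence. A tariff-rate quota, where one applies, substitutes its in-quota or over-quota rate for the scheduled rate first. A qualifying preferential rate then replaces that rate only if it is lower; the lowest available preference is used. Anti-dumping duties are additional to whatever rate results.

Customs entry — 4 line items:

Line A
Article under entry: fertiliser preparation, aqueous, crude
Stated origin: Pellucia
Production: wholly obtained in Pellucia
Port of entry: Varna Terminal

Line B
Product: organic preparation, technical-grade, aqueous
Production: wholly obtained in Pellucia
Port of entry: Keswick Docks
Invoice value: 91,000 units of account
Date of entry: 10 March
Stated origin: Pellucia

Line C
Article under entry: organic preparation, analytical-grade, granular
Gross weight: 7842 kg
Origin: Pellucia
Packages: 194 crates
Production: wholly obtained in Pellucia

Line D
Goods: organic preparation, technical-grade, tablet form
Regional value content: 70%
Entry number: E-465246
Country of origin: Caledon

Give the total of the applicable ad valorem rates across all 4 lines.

Line A: fertiliser → II.2; aqueous → II.2.1; crude → II.2.1.3. Scheduled 34%. Pellucia agreement on II.3.4: II.2.1.3 not covered. → 34%.
Line B: organic → II.3; aqueous → II.3.3; technical-grade → II.3.3.2. Scheduled 5%. quota on II.3.3.2 open → in-quota 4%; Pellucia agreement on II.3.4: II.3.3.2 not covered; anti-dumping (Pellucia, II.3): +34%; total 4% + 34% = 38%. → 38%.
Line C: organic → II.3; granular → II.3.4; analytical-grade → II.3.4.2. Scheduled 33%. Pellucia agreement on II.3.4: wholly obtained → 5% available; preferential 5%; anti-dumping (Pellucia, II.3): +34%; total 5% + 34% = 39%. → 39%.
Line D: organic → II.3; tablet form → II.3.1; technical-grade → II.3.1.2. Scheduled 9%. Caledon agreement on II.3.3.2: II.3.1.2 not covered. → 9%.
Sum: 34% + 38% + 39% + 9% = 120%.

120%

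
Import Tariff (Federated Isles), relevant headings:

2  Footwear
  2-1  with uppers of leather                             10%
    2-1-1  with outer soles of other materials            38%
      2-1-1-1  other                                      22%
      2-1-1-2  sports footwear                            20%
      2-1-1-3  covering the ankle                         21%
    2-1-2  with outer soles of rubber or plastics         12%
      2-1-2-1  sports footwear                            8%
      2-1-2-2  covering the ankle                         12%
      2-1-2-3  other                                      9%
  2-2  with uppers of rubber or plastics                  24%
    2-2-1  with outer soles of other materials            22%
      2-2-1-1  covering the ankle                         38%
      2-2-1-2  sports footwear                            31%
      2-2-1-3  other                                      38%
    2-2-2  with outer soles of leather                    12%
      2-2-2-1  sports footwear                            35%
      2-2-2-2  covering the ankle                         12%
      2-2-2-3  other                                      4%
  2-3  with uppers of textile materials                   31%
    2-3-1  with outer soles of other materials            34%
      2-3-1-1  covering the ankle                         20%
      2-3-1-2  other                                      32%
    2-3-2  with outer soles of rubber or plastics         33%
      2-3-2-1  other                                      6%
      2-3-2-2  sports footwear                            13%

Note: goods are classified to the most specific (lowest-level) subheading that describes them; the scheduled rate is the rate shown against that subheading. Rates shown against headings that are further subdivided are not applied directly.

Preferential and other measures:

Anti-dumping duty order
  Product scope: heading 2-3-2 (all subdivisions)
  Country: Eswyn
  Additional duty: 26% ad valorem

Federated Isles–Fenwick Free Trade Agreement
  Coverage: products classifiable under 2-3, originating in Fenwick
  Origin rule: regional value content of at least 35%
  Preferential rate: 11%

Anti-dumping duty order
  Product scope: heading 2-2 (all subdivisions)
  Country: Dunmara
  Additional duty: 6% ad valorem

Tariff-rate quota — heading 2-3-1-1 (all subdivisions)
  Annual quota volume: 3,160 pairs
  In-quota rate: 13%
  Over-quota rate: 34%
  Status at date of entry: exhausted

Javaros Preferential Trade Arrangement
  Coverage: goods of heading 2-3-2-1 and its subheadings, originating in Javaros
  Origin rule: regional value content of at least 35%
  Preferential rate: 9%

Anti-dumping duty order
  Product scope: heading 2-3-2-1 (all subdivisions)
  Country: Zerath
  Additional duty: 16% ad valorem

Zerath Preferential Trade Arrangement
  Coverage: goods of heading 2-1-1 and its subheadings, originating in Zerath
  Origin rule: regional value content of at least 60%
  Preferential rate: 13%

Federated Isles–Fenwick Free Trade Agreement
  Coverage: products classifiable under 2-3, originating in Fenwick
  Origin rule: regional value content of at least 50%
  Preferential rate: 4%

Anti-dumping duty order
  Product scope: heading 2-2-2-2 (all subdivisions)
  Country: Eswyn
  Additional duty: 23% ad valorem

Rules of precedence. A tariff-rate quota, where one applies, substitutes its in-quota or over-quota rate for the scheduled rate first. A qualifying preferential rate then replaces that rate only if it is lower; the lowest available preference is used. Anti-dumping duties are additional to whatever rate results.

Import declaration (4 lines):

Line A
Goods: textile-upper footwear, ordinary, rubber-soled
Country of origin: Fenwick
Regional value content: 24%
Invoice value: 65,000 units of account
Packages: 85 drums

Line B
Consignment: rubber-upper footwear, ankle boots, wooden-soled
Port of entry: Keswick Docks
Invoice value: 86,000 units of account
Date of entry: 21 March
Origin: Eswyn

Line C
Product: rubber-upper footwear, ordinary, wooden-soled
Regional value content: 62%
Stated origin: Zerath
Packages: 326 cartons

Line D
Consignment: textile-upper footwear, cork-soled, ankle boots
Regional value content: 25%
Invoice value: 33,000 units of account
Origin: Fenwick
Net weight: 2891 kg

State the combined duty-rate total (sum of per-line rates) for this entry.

116%

Line A: textile-upper → 2-3; rubber-soled → 2-3-2; ordinary → 2-3-2-1. Scheduled 6%. Fenwick agreement on 2-3: RVC < 35%; Fenwick agreement on 2-3: RVC < 50%. → 6%.
Line B: rubber-upper → 2-2; wooden-soled → 2-2-1; ankle boots → 2-2-1-1. Scheduled 38%. No special measure applies. → 38%.
Line C: rubber-upper → 2-2; wooden-soled → 2-2-1; ordinary → 2-2-1-3. Scheduled 38%. Zerath agreement on 2-1-1: 2-2-1-3 not covered. → 38%.
Line D: textile-upper → 2-3; cork-soled → 2-3-1; ankle boots → 2-3-1-1. Scheduled 20%. quota on 2-3-1-1 exhausted → over-quota 34%; Fenwick agreement on 2-3: RVC < 35%; Fenwick agreement on 2-3: RVC < 50%. → 34%.
Sum: 6% + 38% + 38% + 34% = 116%.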